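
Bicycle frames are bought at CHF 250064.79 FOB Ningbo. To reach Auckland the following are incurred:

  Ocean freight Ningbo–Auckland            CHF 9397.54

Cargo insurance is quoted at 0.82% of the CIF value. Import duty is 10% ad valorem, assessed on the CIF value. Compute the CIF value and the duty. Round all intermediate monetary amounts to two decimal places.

Let C be the CIF value. C = FOB price + freight + 0.82% × C
C − 0.82% × C = 250064.79 + 9397.54
0.9918 × C = 259462.33
C = 259462.33 / 0.9918 = 261607.51
Insurance premium = 0.82% × 261607.51 = 2145.18
Import duty = 261607.51 × 10% = 26160.75

CIF value: CHF 261607.51; import duty: CHF 26160.75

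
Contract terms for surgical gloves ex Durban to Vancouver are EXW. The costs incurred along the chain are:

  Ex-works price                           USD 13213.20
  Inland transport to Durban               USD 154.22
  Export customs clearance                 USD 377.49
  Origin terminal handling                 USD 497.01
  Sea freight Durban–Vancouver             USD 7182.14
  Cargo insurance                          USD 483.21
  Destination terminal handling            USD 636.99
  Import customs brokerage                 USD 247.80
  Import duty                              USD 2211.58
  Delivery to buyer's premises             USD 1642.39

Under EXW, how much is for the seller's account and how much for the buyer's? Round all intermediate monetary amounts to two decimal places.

EXW: the seller makes goods available at their premises; the buyer bears all onward costs.
Seller's account: goods 13213.20 = 13213.20
Buyer's account: inland to port 154.22 + export clearance 377.49 + origin terminal 497.01 + freight 7182.14 + insurance 483.21 + destination terminal 636.99 + brokerage 247.80 + duty 2211.58 + delivery 1642.39 = 13432.83

Seller: USD 13213.20; buyer: USD 13432.83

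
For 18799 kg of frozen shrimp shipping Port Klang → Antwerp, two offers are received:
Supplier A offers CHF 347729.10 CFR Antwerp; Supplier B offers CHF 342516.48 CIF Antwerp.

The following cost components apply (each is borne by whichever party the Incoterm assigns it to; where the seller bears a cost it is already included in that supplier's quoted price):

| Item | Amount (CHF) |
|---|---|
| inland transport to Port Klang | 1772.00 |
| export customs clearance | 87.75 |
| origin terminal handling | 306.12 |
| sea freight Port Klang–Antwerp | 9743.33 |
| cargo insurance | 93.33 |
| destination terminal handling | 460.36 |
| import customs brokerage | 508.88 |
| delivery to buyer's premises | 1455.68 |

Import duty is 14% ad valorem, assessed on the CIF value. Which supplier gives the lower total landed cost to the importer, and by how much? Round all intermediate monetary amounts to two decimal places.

Supplier A (CFR):
CIF value = CFR price + insurance = 347729.10 + 93.33 = 347822.43
Import duty = 347822.43 × 14% = 48695.14
Buyer bears (A): 93.33 + 460.36 + 508.88 + 1455.68 = 2518.25
Landed cost (A) = invoice 347729.10 + 2518.25 + duty 48695.14 = 398942.49
Supplier B (CIF):
The CIF price already equals the CIF value: 342516.48
Import duty = 342516.48 × 14% = 47952.31
Buyer bears (B): 460.36 + 508.88 + 1455.68 = 2424.92
Landed cost (B) = invoice 342516.48 + 2424.92 + duty 47952.31 = 392893.71
Difference = |398942.49 − 392893.71| = 6048.78

Supplier B is cheaper by CHF 6048.78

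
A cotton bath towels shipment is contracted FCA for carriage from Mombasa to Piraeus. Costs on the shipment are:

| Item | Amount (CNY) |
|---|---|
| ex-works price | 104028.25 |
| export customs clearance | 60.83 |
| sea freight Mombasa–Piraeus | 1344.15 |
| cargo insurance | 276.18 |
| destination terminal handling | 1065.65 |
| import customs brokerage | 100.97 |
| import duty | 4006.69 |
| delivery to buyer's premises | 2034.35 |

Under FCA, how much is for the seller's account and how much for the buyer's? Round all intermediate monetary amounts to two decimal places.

Seller: CNY 104089.08; buyer: CNY 8827.99

FCA: the seller delivers export-cleared goods to the carrier; the buyer bears costs from that point.
Seller's account: goods 104028.25 + export clearance 60.83 = 104089.08
Buyer's account: freight 1344.15 + insurance 276.18 + destination terminal 1065.65 + brokerage 100.97 + duty 4006.69 + delivery 2034.35 = 8827.99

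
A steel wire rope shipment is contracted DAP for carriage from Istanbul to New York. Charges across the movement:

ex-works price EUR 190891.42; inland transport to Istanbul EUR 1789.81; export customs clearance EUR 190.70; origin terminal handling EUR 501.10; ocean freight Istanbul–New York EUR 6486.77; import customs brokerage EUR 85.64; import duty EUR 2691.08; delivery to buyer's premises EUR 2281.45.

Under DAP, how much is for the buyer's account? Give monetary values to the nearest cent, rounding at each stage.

Buyer's account: EUR 2776.72

DAP: the seller bears all costs to the named destination except import duty and clearance.
Seller's account: goods 190891.42 + inland to port 1789.81 + export clearance 190.70 + origin terminal 501.10 + freight 6486.77 + delivery 2281.45 = 202141.25
Buyer's account: brokerage 85.64 + duty 2691.08 = 2776.72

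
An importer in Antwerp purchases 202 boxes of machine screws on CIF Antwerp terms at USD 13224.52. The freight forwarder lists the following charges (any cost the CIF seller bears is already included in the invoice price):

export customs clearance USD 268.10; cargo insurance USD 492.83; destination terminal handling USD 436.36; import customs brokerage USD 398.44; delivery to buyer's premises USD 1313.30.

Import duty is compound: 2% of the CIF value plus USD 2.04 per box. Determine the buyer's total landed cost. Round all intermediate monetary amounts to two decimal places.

Total landed cost: USD 16049.19

CIF: the seller pays costs through ocean freight and marine insurance to the destination port.
Already in the invoice (seller's account under CIF): export clearance, insurance — exclude.
The CIF price already equals the CIF value: 13224.52
Ad valorem component: 13224.52 × 2% = 264.49
Specific component: 202 × 2.04 = 412.08
Import duty = 264.49 + 412.08 = 676.57
Buyer bears: destination terminal 436.36 + brokerage 398.44 + delivery 1313.30 + duty 676.57 = 2824.67
Landed cost = invoice 13224.52 + 2824.67 = 16049.19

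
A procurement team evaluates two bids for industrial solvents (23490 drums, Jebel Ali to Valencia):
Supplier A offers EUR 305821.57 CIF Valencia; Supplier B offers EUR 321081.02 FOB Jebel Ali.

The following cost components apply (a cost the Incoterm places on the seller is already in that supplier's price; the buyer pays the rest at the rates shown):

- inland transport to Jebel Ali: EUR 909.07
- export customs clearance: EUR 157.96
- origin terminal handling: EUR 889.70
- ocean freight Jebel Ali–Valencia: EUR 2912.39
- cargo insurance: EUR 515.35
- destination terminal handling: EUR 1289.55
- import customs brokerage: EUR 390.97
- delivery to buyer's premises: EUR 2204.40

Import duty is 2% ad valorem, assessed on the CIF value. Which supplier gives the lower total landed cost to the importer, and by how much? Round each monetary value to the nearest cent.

Supplier A is cheaper by EUR 19060.94

Supplier A (CIF):
The CIF price already equals the CIF value: 305821.57
Import duty = 305821.57 × 2% = 6116.43
Buyer bears (A): 1289.55 + 390.97 + 2204.40 = 3884.92
Landed cost (A) = invoice 305821.57 + 3884.92 + duty 6116.43 = 315822.92
Supplier B (FOB):
CIF value = FOB price + freight + insurance = 321081.02 + 2912.39 + 515.35 = 324508.76
Import duty = 324508.76 × 2% = 6490.18
Buyer bears (B): 2912.39 + 515.35 + 1289.55 + 390.97 + 2204.40 = 7312.66
Landed cost (B) = invoice 321081.02 + 7312.66 + duty 6490.18 = 334883.86
Difference = |315822.92 − 334883.86| = 19060.94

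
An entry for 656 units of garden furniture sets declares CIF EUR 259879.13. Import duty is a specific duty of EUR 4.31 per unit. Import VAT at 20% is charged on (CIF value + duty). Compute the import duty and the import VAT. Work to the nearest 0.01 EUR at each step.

Import duty = 656 × 4.31 = 2827.36
VAT base = CIF + duty = 259879.13 + 2827.36 = 262706.49
Import VAT = 262706.49 × 20% = 52541.30

Import duty: EUR 2827.36; import VAT: EUR 52541.30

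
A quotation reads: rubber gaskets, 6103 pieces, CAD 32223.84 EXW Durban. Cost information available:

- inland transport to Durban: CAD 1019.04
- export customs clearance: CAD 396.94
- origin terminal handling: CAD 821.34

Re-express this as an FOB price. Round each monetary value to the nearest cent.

From EXW to FOB, the seller additionally bears: inland to port, export clearance, origin terminal.
FOB price = 32223.84 + 1019.04 + 396.94 + 821.34 = 34461.16

FOB price: CAD 34461.16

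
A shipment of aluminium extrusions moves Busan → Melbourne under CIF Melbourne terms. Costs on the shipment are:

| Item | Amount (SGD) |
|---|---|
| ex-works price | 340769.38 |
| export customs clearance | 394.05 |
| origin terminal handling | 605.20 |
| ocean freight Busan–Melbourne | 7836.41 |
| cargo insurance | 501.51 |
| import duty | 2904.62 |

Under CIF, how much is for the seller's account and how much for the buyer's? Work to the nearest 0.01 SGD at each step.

CIF: the seller pays costs through ocean freight and marine insurance to the destination port.
Seller's account: goods 340769.38 + export clearance 394.05 + origin terminal 605.20 + freight 7836.41 + insurance 501.51 = 350106.55
Buyer's account: duty 2904.62 = 2904.62

Seller: SGD 350106.55; buyer: SGD 2904.62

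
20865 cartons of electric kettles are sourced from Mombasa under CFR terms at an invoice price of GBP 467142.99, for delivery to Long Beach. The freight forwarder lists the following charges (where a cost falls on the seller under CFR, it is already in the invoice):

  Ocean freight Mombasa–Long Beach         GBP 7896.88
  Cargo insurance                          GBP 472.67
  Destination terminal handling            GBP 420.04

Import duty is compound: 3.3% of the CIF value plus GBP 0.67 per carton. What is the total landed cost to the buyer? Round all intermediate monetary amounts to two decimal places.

Total landed cost: GBP 497446.57

CFR: the seller pays costs through ocean freight to the destination port, but not insurance.
Already in the invoice (seller's account under CFR): freight — exclude.
CIF value = CFR price + insurance = 467142.99 + 472.67 = 467615.66
Ad valorem component: 467615.66 × 3.3% = 15431.32
Specific component: 20865 × 0.67 = 13979.55
Import duty = 15431.32 + 13979.55 = 29410.87
Buyer bears: insurance 472.67 + destination terminal 420.04 + duty 29410.87 = 30303.58
Landed cost = invoice 467142.99 + 30303.58 = 497446.57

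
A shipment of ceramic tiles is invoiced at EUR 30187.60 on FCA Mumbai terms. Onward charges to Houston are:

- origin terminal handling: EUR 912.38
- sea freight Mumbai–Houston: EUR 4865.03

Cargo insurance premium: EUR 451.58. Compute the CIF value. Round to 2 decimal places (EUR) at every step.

CIF value: EUR 36416.59

CIF = FCA price + pre-shipment costs + freight + insurance
CIF = 30187.60 + 912.38 + 4865.03 + 451.58 = 36416.59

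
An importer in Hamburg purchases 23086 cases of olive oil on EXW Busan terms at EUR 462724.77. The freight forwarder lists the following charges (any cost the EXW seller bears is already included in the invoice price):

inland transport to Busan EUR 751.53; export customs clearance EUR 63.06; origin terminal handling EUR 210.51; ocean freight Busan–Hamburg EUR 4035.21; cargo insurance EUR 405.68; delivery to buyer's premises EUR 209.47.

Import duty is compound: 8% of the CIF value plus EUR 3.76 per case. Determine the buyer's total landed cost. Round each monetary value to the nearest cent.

EXW: the seller makes goods available at their premises; the buyer bears all onward costs.
CIF value = EXW price + inland to port + export clearance + origin terminal + freight + insurance = 462724.77 + 751.53 + 63.06 + 210.51 + 4035.21 + 405.68 = 468190.76
Ad valorem component: 468190.76 × 8% = 37455.26
Specific component: 23086 × 3.76 = 86803.36
Import duty = 37455.26 + 86803.36 = 124258.62
Buyer bears: inland to port 751.53 + export clearance 63.06 + origin terminal 210.51 + freight 4035.21 + insurance 405.68 + delivery 209.47 + duty 124258.62 = 129934.08
Landed cost = invoice 462724.77 + 129934.08 = 592658.85

Total landed cost: EUR 592658.85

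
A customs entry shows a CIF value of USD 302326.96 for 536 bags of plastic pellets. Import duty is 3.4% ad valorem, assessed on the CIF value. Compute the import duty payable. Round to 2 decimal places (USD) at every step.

Import duty: USD 10279.12

Import duty = 302326.96 × 3.4% = 10279.12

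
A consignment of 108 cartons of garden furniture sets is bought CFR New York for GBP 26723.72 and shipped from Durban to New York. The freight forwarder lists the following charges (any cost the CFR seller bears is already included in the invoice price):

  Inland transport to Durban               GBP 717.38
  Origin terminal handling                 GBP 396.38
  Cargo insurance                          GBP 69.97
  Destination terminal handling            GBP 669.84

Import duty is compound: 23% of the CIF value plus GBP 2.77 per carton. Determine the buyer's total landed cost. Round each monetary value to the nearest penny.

CFR: the seller pays costs through ocean freight to the destination port, but not insurance.
Already in the invoice (seller's account under CFR): inland to port, origin terminal — exclude.
CIF value = CFR price + insurance = 26723.72 + 69.97 = 26793.69
Ad valorem component: 26793.69 × 23% = 6162.55
Specific component: 108 × 2.77 = 299.16
Import duty = 6162.55 + 299.16 = 6461.71
Buyer bears: insurance 69.97 + destination terminal 669.84 + duty 6461.71 = 7201.52
Landed cost = invoice 26723.72 + 7201.52 = 33925.24

Total landed cost: GBP 33925.24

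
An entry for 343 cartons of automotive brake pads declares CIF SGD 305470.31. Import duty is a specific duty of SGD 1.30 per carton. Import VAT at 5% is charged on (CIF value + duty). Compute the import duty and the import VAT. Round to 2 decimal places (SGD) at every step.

Import duty = 343 × 1.30 = 445.90
VAT base = CIF + duty = 305470.31 + 445.90 = 305916.21
Import VAT = 305916.21 × 5% = 15295.81

Import duty: SGD 445.90; import VAT: SGD 15295.81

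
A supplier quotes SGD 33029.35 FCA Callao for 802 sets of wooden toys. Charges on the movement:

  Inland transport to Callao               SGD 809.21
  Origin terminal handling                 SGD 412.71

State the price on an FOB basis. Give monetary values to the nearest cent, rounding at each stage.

Not relevant to the conversion: inland to port — on the seller under both FCA and FOB; already in the FCA price and stays in the FOB price.
From FCA to FOB, the seller additionally bears: origin terminal.
FOB price = 33029.35 + 412.71 = 33442.06

FOB price: SGD 33442.06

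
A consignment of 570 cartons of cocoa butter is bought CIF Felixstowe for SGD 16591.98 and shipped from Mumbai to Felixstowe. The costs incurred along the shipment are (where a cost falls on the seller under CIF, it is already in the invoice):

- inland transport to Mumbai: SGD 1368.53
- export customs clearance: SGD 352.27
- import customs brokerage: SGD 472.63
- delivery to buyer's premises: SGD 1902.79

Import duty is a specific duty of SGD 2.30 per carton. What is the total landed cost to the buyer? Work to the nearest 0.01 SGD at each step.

Total landed cost: SGD 20278.40

CIF: the seller pays costs through ocean freight and marine insurance to the destination port.
Already in the invoice (seller's account under CIF): inland to port, export clearance — exclude.
The CIF price already equals the CIF value: 16591.98
Import duty = 570 × 2.30 = 1311.00
Buyer bears: brokerage 472.63 + delivery 1902.79 + duty 1311.00 = 3686.42
Landed cost = invoice 16591.98 + 3686.42 = 20278.40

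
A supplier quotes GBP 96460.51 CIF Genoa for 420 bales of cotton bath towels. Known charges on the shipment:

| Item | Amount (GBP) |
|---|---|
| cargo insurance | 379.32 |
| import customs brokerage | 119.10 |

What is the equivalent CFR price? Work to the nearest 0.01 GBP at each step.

CFR price: GBP 96081.19

Not relevant to the conversion: brokerage — on the buyer under both terms; not part of either seller's price.
From CIF to CFR, the seller no longer bears: insurance.
CFR price = 96460.51 − 379.32 = 96081.19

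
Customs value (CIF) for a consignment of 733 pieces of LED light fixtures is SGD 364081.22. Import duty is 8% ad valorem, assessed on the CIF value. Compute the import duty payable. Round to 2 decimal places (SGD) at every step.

Import duty = 364081.22 × 8% = 29126.50

Import duty: SGD 29126.50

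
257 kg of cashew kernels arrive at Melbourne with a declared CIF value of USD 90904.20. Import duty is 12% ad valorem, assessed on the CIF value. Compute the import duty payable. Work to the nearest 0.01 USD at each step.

Import duty = 90904.20 × 12% = 10908.50

Import duty: USD 10908.50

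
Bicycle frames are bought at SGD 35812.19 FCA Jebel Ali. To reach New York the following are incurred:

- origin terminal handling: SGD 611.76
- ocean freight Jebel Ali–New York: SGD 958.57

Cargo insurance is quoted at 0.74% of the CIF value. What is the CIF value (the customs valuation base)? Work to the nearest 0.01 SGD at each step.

Let C be the CIF value. C = FCA price + pre-shipment costs + freight + 0.74% × C
C − 0.74% × C = 35812.19 + 611.76 + 958.57
0.9926 × C = 37382.52
C = 37382.52 / 0.9926 = 37661.21
Insurance premium = 0.74% × 37661.21 = 278.69

CIF value: SGD 37661.21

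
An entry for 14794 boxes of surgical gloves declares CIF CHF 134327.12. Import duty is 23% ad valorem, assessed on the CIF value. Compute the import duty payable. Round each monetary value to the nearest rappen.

Import duty = 134327.12 × 23% = 30895.24

Import duty: CHF 30895.24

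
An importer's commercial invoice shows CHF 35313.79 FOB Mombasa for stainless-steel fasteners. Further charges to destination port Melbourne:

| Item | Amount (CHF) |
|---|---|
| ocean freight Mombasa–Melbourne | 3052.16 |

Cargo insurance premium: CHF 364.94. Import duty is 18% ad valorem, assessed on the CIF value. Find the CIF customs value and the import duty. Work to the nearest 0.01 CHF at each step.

CIF = FOB price + freight + insurance
CIF = 35313.79 + 3052.16 + 364.94 = 38730.89
Import duty = 38730.89 × 18% = 6971.56

CIF value: CHF 38730.89; import duty: CHF 6971.56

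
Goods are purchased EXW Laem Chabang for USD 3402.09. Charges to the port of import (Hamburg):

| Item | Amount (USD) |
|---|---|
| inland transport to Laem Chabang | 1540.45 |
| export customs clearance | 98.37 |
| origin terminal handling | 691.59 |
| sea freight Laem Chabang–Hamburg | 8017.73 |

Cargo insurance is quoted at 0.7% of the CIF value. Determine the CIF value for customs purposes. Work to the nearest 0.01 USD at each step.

CIF value: USD 13847.16

Let C be the CIF value. C = EXW price + pre-shipment costs + freight + 0.7% × C
C − 0.7% × C = 3402.09 + 1540.45 + 98.37 + 691.59 + 8017.73
0.993 × C = 13750.23
C = 13750.23 / 0.993 = 13847.16
Insurance premium = 0.7% × 13847.16 = 96.93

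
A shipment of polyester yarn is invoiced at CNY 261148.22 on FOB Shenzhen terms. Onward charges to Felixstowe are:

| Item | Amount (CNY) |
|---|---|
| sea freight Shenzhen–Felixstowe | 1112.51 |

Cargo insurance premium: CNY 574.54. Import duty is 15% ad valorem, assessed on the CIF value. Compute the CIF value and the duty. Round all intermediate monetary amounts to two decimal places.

CIF = FOB price + freight + insurance
CIF = 261148.22 + 1112.51 + 574.54 = 262835.27
Import duty = 262835.27 × 15% = 39425.29

CIF value: CNY 262835.27; import duty: CNY 39425.29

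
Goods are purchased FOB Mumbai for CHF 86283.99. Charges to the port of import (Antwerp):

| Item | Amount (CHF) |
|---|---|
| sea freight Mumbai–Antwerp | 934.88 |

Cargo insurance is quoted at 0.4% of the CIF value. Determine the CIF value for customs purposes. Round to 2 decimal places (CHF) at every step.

CIF value: CHF 87569.15

Let C be the CIF value. C = FOB price + freight + 0.4% × C
C − 0.4% × C = 86283.99 + 934.88
0.996 × C = 87218.87
C = 87218.87 / 0.996 = 87569.15
Insurance premium = 0.4% × 87569.15 = 350.28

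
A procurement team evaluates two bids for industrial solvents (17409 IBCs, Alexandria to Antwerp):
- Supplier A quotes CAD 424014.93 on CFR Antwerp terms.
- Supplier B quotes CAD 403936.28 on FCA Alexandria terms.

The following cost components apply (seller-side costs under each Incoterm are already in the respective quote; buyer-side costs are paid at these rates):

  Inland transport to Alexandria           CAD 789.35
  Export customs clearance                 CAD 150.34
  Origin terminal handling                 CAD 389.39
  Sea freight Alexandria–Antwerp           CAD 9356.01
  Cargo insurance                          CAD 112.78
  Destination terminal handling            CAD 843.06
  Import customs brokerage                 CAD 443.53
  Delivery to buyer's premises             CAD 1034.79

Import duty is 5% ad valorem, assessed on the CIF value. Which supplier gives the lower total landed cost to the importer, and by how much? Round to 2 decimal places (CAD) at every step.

Supplier B is cheaper by CAD 10849.92

Supplier A (CFR):
CIF value = CFR price + insurance = 424014.93 + 112.78 = 424127.71
Import duty = 424127.71 × 5% = 21206.39
Buyer bears (A): 112.78 + 843.06 + 443.53 + 1034.79 = 2434.16
Landed cost (A) = invoice 424014.93 + 2434.16 + duty 21206.39 = 447655.48
Supplier B (FCA):
CIF value = FCA price + origin terminal + freight + insurance = 403936.28 + 389.39 + 9356.01 + 112.78 = 413794.46
Import duty = 413794.46 × 5% = 20689.72
Buyer bears (B): 389.39 + 9356.01 + 112.78 + 843.06 + 443.53 + 1034.79 = 12179.56
Landed cost (B) = invoice 403936.28 + 12179.56 + duty 20689.72 = 436805.56
Difference = |447655.48 − 436805.56| = 10849.92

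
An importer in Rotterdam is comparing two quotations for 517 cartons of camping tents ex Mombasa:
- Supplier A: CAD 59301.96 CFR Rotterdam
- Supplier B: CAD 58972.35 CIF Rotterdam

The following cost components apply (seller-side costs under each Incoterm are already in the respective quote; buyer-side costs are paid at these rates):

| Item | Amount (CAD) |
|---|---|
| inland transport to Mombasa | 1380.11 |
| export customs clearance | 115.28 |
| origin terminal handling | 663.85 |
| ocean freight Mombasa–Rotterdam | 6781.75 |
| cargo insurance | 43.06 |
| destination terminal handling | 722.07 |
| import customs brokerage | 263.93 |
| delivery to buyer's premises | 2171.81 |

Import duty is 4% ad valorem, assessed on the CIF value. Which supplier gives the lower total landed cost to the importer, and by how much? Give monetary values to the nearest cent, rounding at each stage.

Supplier A (CFR):
CIF value = CFR price + insurance = 59301.96 + 43.06 = 59345.02
Import duty = 59345.02 × 4% = 2373.80
Buyer bears (A): 43.06 + 722.07 + 263.93 + 2171.81 = 3200.87
Landed cost (A) = invoice 59301.96 + 3200.87 + duty 2373.80 = 64876.63
Supplier B (CIF):
The CIF price already equals the CIF value: 58972.35
Import duty = 58972.35 × 4% = 2358.89
Buyer bears (B): 722.07 + 263.93 + 2171.81 = 3157.81
Landed cost (B) = invoice 58972.35 + 3157.81 + duty 2358.89 = 64489.05
Difference = |64876.63 − 64489.05| = 387.58

Supplier B is cheaper by CAD 387.58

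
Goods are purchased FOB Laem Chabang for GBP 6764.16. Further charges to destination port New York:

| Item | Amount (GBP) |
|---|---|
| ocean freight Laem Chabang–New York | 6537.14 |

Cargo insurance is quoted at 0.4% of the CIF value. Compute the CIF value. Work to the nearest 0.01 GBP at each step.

Let C be the CIF value. C = FOB price + freight + 0.4% × C
C − 0.4% × C = 6764.16 + 6537.14
0.996 × C = 13301.30
C = 13301.30 / 0.996 = 13354.72
Insurance premium = 0.4% × 13354.72 = 53.42

CIF value: GBP 13354.72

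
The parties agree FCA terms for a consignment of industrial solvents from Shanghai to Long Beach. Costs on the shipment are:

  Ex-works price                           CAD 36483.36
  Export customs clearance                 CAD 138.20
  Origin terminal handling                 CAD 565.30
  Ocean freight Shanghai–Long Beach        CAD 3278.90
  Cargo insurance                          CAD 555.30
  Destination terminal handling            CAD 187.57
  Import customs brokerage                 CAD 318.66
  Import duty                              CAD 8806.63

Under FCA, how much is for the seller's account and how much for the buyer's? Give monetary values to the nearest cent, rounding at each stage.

Seller: CAD 36621.56; buyer: CAD 13712.36

FCA: the seller delivers export-cleared goods to the carrier; the buyer bears costs from that point.
Seller's account: goods 36483.36 + export clearance 138.20 = 36621.56
Buyer's account: origin terminal 565.30 + freight 3278.90 + insurance 555.30 + destination terminal 187.57 + brokerage 318.66 + duty 8806.63 = 13712.36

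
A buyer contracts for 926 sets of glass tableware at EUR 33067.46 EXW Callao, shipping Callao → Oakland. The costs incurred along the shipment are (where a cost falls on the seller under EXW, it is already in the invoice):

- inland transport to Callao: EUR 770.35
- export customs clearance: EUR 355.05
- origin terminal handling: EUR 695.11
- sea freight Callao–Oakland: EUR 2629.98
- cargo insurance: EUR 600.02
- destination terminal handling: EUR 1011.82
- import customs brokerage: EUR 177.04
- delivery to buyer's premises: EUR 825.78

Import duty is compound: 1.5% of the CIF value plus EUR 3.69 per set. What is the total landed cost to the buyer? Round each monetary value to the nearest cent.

Total landed cost: EUR 44121.32

EXW: the seller makes goods available at their premises; the buyer bears all onward costs.
CIF value = EXW price + inland to port + export clearance + origin terminal + freight + insurance = 33067.46 + 770.35 + 355.05 + 695.11 + 2629.98 + 600.02 = 38117.97
Ad valorem component: 38117.97 × 1.5% = 571.77
Specific component: 926 × 3.69 = 3416.94
Import duty = 571.77 + 3416.94 = 3988.71
Buyer bears: inland to port 770.35 + export clearance 355.05 + origin terminal 695.11 + freight 2629.98 + insurance 600.02 + destination terminal 1011.82 + brokerage 177.04 + delivery 825.78 + duty 3988.71 = 11053.86
Landed cost = invoice 33067.46 + 11053.86 = 44121.32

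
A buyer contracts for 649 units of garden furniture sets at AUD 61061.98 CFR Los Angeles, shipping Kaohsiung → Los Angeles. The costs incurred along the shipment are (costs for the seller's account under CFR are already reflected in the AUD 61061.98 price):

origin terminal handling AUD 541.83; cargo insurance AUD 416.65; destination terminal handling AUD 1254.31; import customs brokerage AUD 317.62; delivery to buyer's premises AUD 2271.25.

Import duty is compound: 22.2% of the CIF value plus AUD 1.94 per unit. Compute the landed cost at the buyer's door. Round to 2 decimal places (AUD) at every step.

CFR: the seller pays costs through ocean freight to the destination port, but not insurance.
Already in the invoice (seller's account under CFR): origin terminal — exclude.
CIF value = CFR price + insurance = 61061.98 + 416.65 = 61478.63
Ad valorem component: 61478.63 × 22.2% = 13648.26
Specific component: 649 × 1.94 = 1259.06
Import duty = 13648.26 + 1259.06 = 14907.32
Buyer bears: insurance 416.65 + destination terminal 1254.31 + brokerage 317.62 + delivery 2271.25 + duty 14907.32 = 19167.15
Landed cost = invoice 61061.98 + 19167.15 = 80229.13

Total landed cost: AUD 80229.13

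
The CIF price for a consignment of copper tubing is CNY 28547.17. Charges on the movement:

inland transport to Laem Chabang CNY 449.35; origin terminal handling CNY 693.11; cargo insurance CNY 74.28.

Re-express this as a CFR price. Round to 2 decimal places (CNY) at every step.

CFR price: CNY 28472.89

Not relevant to the conversion: origin terminal, inland to port — on the seller under both CIF and CFR; already in the CIF price and stays in the CFR price.
From CIF to CFR, the seller no longer bears: insurance.
CFR price = 28547.17 − 74.28 = 28472.89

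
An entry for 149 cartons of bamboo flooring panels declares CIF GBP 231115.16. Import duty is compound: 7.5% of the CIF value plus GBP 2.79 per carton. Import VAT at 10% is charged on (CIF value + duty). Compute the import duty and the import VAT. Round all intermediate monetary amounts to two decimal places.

Ad valorem component: 231115.16 × 7.5% = 17333.64
Specific component: 149 × 2.79 = 415.71
Import duty = 17333.64 + 415.71 = 17749.35
VAT base = CIF + duty = 231115.16 + 17749.35 = 248864.51
Import VAT = 248864.51 × 10% = 24886.45

Import duty: GBP 17749.35; import VAT: GBP 24886.45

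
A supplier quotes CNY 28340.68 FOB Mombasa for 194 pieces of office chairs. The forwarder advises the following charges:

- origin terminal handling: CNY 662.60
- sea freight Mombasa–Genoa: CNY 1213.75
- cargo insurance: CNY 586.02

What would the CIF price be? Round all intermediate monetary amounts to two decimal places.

Not relevant to the conversion: origin terminal — on the seller under both FOB and CIF; already in the FOB price and stays in the CIF price.
From FOB to CIF, the seller additionally bears: freight, insurance.
CIF price = 28340.68 + 1213.75 + 586.02 = 30140.45

CIF price: CNY 30140.45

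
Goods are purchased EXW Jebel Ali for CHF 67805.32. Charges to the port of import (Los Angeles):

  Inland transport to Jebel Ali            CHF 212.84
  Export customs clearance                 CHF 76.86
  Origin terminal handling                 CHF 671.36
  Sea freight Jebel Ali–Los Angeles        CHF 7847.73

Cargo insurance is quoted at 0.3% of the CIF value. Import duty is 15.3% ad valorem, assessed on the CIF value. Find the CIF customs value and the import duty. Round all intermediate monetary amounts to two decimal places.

Let C be the CIF value. C = EXW price + pre-shipment costs + freight + 0.3% × C
C − 0.3% × C = 67805.32 + 212.84 + 76.86 + 671.36 + 7847.73
0.997 × C = 76614.11
C = 76614.11 / 0.997 = 76844.64
Insurance premium = 0.3% × 76844.64 = 230.53
Import duty = 76844.64 × 15.3% = 11757.23

CIF value: CHF 76844.64; import duty: CHF 11757.23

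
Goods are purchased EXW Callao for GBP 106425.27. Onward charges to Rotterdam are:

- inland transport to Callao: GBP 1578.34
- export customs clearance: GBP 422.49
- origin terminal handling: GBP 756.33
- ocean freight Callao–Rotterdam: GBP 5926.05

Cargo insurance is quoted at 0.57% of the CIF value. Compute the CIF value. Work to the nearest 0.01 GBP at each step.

Let C be the CIF value. C = EXW price + pre-shipment costs + freight + 0.57% × C
C − 0.57% × C = 106425.27 + 1578.34 + 422.49 + 756.33 + 5926.05
0.9943 × C = 115108.48
C = 115108.48 / 0.9943 = 115768.36
Insurance premium = 0.57% × 115768.36 = 659.88

CIF value: GBP 115768.36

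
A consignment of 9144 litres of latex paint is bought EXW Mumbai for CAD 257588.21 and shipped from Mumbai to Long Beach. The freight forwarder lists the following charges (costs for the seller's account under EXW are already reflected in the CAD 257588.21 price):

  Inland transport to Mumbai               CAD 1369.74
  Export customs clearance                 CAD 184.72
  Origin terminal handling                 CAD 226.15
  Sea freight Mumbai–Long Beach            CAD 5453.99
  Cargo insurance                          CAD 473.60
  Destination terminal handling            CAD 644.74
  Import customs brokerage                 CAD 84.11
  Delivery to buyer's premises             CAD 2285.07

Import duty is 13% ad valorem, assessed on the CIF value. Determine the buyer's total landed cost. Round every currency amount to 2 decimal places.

Total landed cost: CAD 302798.86

EXW: the seller makes goods available at their premises; the buyer bears all onward costs.
CIF value = EXW price + inland to port + export clearance + origin terminal + freight + insurance = 257588.21 + 1369.74 + 184.72 + 226.15 + 5453.99 + 473.60 = 265296.41
Import duty = 265296.41 × 13% = 34488.53
Buyer bears: inland to port 1369.74 + export clearance 184.72 + origin terminal 226.15 + freight 5453.99 + insurance 473.60 + destination terminal 644.74 + brokerage 84.11 + delivery 2285.07 + duty 34488.53 = 45210.65
Landed cost = invoice 257588.21 + 45210.65 = 302798.86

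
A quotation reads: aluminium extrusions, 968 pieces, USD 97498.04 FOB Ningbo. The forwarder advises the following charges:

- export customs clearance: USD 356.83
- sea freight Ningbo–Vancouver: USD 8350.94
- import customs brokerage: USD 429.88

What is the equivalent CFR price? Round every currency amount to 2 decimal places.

Not relevant to the conversion: export clearance — on the seller under both FOB and CFR; already in the FOB price and stays in the CFR price. brokerage — on the buyer under both terms; not part of either seller's price.
From FOB to CFR, the seller additionally bears: freight.
CFR price = 97498.04 + 8350.94 = 105848.98

CFR price: USD 105848.98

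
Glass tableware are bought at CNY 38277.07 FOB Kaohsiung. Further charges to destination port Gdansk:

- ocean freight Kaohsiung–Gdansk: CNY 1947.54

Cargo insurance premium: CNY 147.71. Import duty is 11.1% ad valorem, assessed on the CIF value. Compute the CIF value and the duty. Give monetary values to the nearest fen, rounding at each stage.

CIF = FOB price + freight + insurance
CIF = 38277.07 + 1947.54 + 147.71 = 40372.32
Import duty = 40372.32 × 11.1% = 4481.33

CIF value: CNY 40372.32; import duty: CNY 4481.33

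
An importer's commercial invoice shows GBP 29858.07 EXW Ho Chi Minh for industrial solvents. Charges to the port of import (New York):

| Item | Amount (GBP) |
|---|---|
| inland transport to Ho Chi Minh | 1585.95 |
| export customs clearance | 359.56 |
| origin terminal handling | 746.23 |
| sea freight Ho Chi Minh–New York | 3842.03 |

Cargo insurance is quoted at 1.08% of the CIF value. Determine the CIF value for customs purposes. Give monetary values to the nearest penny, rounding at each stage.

Let C be the CIF value. C = EXW price + pre-shipment costs + freight + 1.08% × C
C − 1.08% × C = 29858.07 + 1585.95 + 359.56 + 746.23 + 3842.03
0.9892 × C = 36391.84
C = 36391.84 / 0.9892 = 36789.16
Insurance premium = 1.08% × 36789.16 = 397.32

CIF value: GBP 36789.16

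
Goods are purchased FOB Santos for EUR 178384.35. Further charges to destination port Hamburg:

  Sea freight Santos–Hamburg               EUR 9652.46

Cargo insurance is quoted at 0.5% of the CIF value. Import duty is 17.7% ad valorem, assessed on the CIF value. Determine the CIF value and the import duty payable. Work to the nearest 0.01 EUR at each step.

CIF value: EUR 188981.72; import duty: EUR 33449.76

Let C be the CIF value. C = FOB price + freight + 0.5% × C
C − 0.5% × C = 178384.35 + 9652.46
0.995 × C = 188036.81
C = 188036.81 / 0.995 = 188981.72
Insurance premium = 0.5% × 188981.72 = 944.91
Import duty = 188981.72 × 17.7% = 33449.76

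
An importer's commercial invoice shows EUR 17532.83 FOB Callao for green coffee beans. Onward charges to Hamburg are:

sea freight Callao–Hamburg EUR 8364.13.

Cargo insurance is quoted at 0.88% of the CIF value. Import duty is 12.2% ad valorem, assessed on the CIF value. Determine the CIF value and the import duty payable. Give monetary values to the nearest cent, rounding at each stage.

CIF value: EUR 26126.88; import duty: EUR 3187.48

Let C be the CIF value. C = FOB price + freight + 0.88% × C
C − 0.88% × C = 17532.83 + 8364.13
0.9912 × C = 25896.96
C = 25896.96 / 0.9912 = 26126.88
Insurance premium = 0.88% × 26126.88 = 229.92
Import duty = 26126.88 × 12.2% = 3187.48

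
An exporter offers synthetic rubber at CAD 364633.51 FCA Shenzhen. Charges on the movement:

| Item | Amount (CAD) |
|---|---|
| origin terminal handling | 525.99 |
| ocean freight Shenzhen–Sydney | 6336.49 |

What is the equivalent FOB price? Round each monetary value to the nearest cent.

Not relevant to the conversion: freight — on the buyer under both terms; not part of either seller's price.
From FCA to FOB, the seller additionally bears: origin terminal.
FOB price = 364633.51 + 525.99 = 365159.50

FOB price: CAD 365159.50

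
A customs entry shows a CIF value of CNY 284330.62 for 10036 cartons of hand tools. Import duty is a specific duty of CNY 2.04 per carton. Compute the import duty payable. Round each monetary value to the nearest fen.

Import duty: CNY 20473.44

Import duty = 10036 × 2.04 = 20473.44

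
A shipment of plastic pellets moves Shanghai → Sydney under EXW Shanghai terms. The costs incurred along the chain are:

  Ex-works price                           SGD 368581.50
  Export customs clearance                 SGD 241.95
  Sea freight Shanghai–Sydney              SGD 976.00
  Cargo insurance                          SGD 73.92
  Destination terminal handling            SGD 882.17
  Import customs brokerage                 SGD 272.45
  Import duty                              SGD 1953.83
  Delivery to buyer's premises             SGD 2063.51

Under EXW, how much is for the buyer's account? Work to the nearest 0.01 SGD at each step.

Buyer's account: SGD 6463.83

EXW: the seller makes goods available at their premises; the buyer bears all onward costs.
Seller's account: goods 368581.50 = 368581.50
Buyer's account: export clearance 241.95 + freight 976.00 + insurance 73.92 + destination terminal 882.17 + brokerage 272.45 + duty 1953.83 + delivery 2063.51 = 6463.83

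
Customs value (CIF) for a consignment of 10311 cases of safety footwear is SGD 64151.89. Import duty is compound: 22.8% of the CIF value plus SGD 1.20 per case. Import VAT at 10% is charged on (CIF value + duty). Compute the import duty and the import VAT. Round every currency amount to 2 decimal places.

Ad valorem component: 64151.89 × 22.8% = 14626.63
Specific component: 10311 × 1.20 = 12373.20
Import duty = 14626.63 + 12373.20 = 26999.83
VAT base = CIF + duty = 64151.89 + 26999.83 = 91151.72
Import VAT = 91151.72 × 10% = 9115.17

Import duty: SGD 26999.83; import VAT: SGD 9115.17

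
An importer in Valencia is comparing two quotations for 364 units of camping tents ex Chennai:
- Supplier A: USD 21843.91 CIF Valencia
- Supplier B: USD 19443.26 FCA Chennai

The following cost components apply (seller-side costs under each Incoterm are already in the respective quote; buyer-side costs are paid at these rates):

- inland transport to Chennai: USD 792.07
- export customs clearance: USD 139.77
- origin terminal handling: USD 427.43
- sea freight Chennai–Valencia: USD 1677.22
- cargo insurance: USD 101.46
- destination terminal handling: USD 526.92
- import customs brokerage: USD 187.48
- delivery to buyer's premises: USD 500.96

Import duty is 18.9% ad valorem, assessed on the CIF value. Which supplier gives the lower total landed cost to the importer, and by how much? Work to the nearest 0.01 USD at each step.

Supplier B is cheaper by USD 231.31

Supplier A (CIF):
The CIF price already equals the CIF value: 21843.91
Import duty = 21843.91 × 18.9% = 4128.50
Buyer bears (A): 526.92 + 187.48 + 500.96 = 1215.36
Landed cost (A) = invoice 21843.91 + 1215.36 + duty 4128.50 = 27187.77
Supplier B (FCA):
CIF value = FCA price + origin terminal + freight + insurance = 19443.26 + 427.43 + 1677.22 + 101.46 = 21649.37
Import duty = 21649.37 × 18.9% = 4091.73
Buyer bears (B): 427.43 + 1677.22 + 101.46 + 526.92 + 187.48 + 500.96 = 3421.47
Landed cost (B) = invoice 19443.26 + 3421.47 + duty 4091.73 = 26956.46
Difference = |27187.77 − 26956.46| = 231.31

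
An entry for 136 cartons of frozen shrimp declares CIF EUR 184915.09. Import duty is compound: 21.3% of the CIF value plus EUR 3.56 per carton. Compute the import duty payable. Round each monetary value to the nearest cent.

Import duty: EUR 39871.07

Ad valorem component: 184915.09 × 21.3% = 39386.91
Specific component: 136 × 3.56 = 484.16
Import duty = 39386.91 + 484.16 = 39871.07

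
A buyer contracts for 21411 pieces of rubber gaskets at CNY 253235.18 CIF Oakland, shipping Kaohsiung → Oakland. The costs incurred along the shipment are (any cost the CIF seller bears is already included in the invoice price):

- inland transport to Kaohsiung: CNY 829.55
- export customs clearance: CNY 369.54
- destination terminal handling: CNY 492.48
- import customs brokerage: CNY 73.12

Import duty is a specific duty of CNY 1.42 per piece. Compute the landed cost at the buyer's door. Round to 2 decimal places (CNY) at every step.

CIF: the seller pays costs through ocean freight and marine insurance to the destination port.
Already in the invoice (seller's account under CIF): inland to port, export clearance — exclude.
The CIF price already equals the CIF value: 253235.18
Import duty = 21411 × 1.42 = 30403.62
Buyer bears: destination terminal 492.48 + brokerage 73.12 + duty 30403.62 = 30969.22
Landed cost = invoice 253235.18 + 30969.22 = 284204.40

Total landed cost: CNY 284204.40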